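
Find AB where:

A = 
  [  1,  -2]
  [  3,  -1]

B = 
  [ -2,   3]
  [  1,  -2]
A is 2×2 and B is 2×2, so AB is 2×2. Each entry is (row of A)·(column of B):
AB[1,1] = (1)(-2) + (-2)(1) = -4
AB[1,2] = (1)(3) + (-2)(-2) = 7
AB[2,1] = (3)(-2) + (-1)(1) = -7
AB[2,2] = (3)(3) + (-1)(-2) = 11

AB = 
  [ -4,   7]
  [ -7,  11]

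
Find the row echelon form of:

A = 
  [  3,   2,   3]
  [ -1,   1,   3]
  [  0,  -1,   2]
Row operations:
R2 → R2 + (1/3)·R1
R3 → R3 + (3/5)·R2

Resulting echelon form:
REF = 
  [   3,    2,    3]
  [   0,  5/3,    4]
  [   0,    0, 22/5]

Rank = 3 (number of non-zero pivot rows).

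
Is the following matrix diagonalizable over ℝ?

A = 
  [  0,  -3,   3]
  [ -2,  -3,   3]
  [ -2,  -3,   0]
No

Characteristic polynomial: det(λI - A) = λ³ + 3λ² + 9λ - 18
By the rational root theorem any rational root is an integer dividing 18; none of those is a root, so p(λ) has no rational roots and hence (being an irreducible cubic) no repeated roots.
Discriminant of the cubic: Δ = -17739
Δ < 0 ⇒ one real eigenvalue and a complex-conjugate pair: λ ≈ -2.128 + 3.133i, -2.128 - 3.133i, 1.255
Has complex eigenvalues (not diagonalizable over ℝ).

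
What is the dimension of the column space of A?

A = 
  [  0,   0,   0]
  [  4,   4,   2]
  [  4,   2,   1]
dim(Col(A)) = 2

Row reduce:
Swap R1 ↔ R2
R3 → R3 - (1)·R1
Swap R2 ↔ R3
REF = 
  [  4,   4,   2]
  [  0,  -2,  -1]
  [  0,   0,   0]
Pivot columns: 1, 2 → 2 pivots.
dim(Col(A)) = number of pivot columns = 2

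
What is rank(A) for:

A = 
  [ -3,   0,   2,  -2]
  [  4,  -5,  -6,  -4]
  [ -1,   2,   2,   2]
Row reduce:
R2 → R2 + (4/3)·R1
R3 → R3 - (1/3)·R1
R3 → R3 + (2/5)·R2
REF = 
  [   -3,     0,     2,    -2]
  [    0,    -5, -10/3, -20/3]
  [    0,     0,     0,     0]
Pivot columns: 1, 2 → 2 pivots.

rank(A) = 2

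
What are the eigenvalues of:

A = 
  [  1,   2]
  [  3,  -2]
λ = (-1 + √33)/2, (-1 - √33)/2  (≈ 2.372, -3.372)

tr(A) = -1, det(A) = -8
Characteristic polynomial: λ² - tr(A)λ + det(A) = λ² + λ - 8
λ² + λ - 8 = 0  ⇒  λ = (-1 ± √((1)² - 4·(-8)))/2 = (-1 ± √(33))/2
  = (-1 + √33)/2,  (-1 - √33)/2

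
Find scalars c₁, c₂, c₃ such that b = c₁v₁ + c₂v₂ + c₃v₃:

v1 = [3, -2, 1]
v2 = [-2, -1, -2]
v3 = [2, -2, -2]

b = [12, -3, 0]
c1 = 0, c2 = -3, c3 = 3

b = 0·v1 + -3·v2 + 3·v3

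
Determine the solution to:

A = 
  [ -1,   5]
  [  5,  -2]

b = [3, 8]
x = [2, 1]

Row reduce the augmented matrix [A|b]:
R2 → R2 + (5)·R1
REF = 
  [ -1,   5,   3]
  [  0,  23,  23]

Back-substitution:
x₂ = 23 / 23 = 1
x₁ = (3 - (5)(1)) / (-1) = 2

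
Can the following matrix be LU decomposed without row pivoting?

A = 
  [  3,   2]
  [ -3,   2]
Yes.
A[1,1] = 3 ≠ 0, so Gaussian elimination proceeds without a row swap: multiplier ℓ₂₁ = (-3)/(3) = -1, and U[2,2] = 2 - (-1)(2) = 4.
L = 
  [  1,   0]
  [ -1,   1]
U = 
  [  3,   2]
  [  0,   4]
Check row 2 of LU: [(-1)(3), (-1)(2) + 4] = [-3, 2] = row 2 of A ✓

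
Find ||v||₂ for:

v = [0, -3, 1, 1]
3.317

||v||₂ = √((0)² + (-3)² + (1)² + (1)²) = √11 = 3.317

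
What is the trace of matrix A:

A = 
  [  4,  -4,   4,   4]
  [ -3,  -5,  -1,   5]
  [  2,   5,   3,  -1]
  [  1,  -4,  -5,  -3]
-1

tr(A) = 4 + -5 + 3 + -3 = -1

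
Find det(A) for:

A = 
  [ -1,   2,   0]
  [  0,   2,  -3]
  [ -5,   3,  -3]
27

Cofactor expansion along row 1:
det(A) = (-1)·((2)(-3) - (-3)(3)) - (2)·((0)(-3) - (-3)(-5)) + (0)·((0)(3) - (2)(-5))
  = (-1)(3) - (2)(-15) + (0)(10)
  = 27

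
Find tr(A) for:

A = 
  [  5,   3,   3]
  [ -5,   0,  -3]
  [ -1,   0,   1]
6

tr(A) = 5 + 0 + 1 = 6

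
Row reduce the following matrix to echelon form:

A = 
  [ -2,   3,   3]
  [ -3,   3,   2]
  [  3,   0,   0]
Row operations:
R2 → R2 - (3/2)·R1
R3 → R3 + (3/2)·R1
R3 → R3 + (3)·R2

Resulting echelon form:
REF = 
  [  -2,    3,    3]
  [   0, -3/2, -5/2]
  [   0,    0,   -3]

Rank = 3 (number of non-zero pivot rows).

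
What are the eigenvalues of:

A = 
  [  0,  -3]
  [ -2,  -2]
tr(A) = -2, det(A) = -6
Characteristic polynomial: λ² - tr(A)λ + det(A) = λ² + 2λ - 6
λ² + 2λ - 6 = 0  ⇒  λ = (-2 ± √((2)² - 4·(-6)))/2 = (-2 ± √(28))/2
  = -1 + √7,  -1 - √7

λ = -1 + √7, -1 - √7  (≈ 1.646, -3.646)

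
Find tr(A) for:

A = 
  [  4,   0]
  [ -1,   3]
7

tr(A) = 4 + 3 = 7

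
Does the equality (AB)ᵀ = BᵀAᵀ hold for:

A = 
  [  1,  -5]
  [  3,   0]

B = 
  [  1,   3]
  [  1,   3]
Yes

(AB)ᵀ = 
  [ -4,   3]
  [-12,   9]

BᵀAᵀ = 
  [ -4,   3]
  [-12,   9]

Both sides are equal — this is the standard identity (AB)ᵀ = BᵀAᵀ, which holds for all A, B.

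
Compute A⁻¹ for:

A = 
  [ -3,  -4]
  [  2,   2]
det(A) = (-3)(2) - (-4)(2) = 2
For a 2×2 matrix, A⁻¹ = (1/det(A)) · [[d, -b], [-c, a]]
    = (1/2) · [[2, 4], [-2, -3]]

A⁻¹ = 
  [   1,    2]
  [  -1, -3/2]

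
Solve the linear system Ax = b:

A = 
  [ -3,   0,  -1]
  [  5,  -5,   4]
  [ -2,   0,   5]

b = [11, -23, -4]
Row reduce the augmented matrix [A|b]:
R2 → R2 + (5/3)·R1
R3 → R3 - (2/3)·R1
REF = 
  [   -3,     0,    -1,    11]
  [    0,    -5,   7/3, -14/3]
  [    0,     0,  17/3, -34/3]

Back-substitution:
x₃ = (-34/3) / (17/3) = -2
x₂ = (-14/3 - (7/3)(-2)) / (-5) = 0
x₁ = (11 - (0)(0) - (-1)(-2)) / (-3) = -3

x = [-3, 0, -2]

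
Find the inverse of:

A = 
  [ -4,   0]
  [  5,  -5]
det(A) = (-4)(-5) - (0)(5) = 20
For a 2×2 matrix, A⁻¹ = (1/det(A)) · [[d, -b], [-c, a]]
    = (1/20) · [[-5, 0], [-5, -4]]

A⁻¹ = 
  [-1/4,    0]
  [-1/4, -1/5]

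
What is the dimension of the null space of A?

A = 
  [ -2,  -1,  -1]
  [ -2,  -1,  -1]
nullity(A) = 2

Row reduce:
R2 → R2 - (1)·R1
REF = 
  [ -2,  -1,  -1]
  [  0,   0,   0]
Pivot columns: 1 → 1 pivot.
rank(A) = 1, so nullity(A) = 3 - 1 = 2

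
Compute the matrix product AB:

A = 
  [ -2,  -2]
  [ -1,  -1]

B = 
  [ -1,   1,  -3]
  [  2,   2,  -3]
A is 2×2 and B is 2×3, so AB is 2×3. Each entry is (row of A)·(column of B):
AB[1,1] = (-2)(-1) + (-2)(2) = -2
AB[1,2] = (-2)(1) + (-2)(2) = -6
AB[1,3] = (-2)(-3) + (-2)(-3) = 12
AB[2,1] = (-1)(-1) + (-1)(2) = -1
AB[2,2] = (-1)(1) + (-1)(2) = -3
AB[2,3] = (-1)(-3) + (-1)(-3) = 6

AB = 
  [ -2,  -6,  12]
  [ -1,  -3,   6]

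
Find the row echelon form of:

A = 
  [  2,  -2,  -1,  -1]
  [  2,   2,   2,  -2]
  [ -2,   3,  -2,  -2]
Row operations:
R2 → R2 - (1)·R1
R3 → R3 + (1)·R1
R3 → R3 - (1/4)·R2

Resulting echelon form:
REF = 
  [    2,    -2,    -1,    -1]
  [    0,     4,     3,    -1]
  [    0,     0, -15/4, -11/4]

Rank = 3 (number of non-zero pivot rows).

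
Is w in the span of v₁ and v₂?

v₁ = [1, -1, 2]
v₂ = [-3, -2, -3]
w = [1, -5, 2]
No

Form the augmented matrix and row-reduce:
[v₁|v₂|w] = 
  [  1,  -3,   1]
  [ -1,  -2,  -5]
  [  2,  -3,   2]
R2 → R2 + (1)·R1
R3 → R3 - (2)·R1
R3 → R3 + (3/5)·R2
REF = 
  [    1,    -3,     1]
  [    0,    -5,    -4]
  [    0,     0, -12/5]

Row 3 reads [0 0 | -12/5], i.e. 0 = -12/5, so the system is inconsistent and w ∉ span{v₁, v₂}.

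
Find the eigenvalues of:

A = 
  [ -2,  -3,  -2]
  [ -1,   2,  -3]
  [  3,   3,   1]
λ = 2, (-1 + i√39)/2, (-1 - i√39)/2  (≈ 2, -0.5 + 3.122i, -0.5 - 3.122i)

Characteristic polynomial: det(λI - A) = λ³ - λ² + 8λ - 20
Testing integer divisors of the constant term: p(2) = 0, so (λ - 2) is a factor:
p(λ) = (λ - 2)(λ² + λ + 10)
λ² + λ + 10 = 0  ⇒  λ = (-1 ± √((1)² - 4·(10)))/2 = (-1 ± √(-39))/2
  = (-1 + i√39)/2,  (-1 - i√39)/2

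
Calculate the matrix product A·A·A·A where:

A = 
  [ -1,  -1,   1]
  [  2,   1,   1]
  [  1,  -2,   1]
A² = A·A:
A²[1,1] = (-1)(-1) + (-1)(2) + (1)(1) = 0
A²[1,2] = (-1)(-1) + (-1)(1) + (1)(-2) = -2
A²[1,3] = (-1)(1) + (-1)(1) + (1)(1) = -1
A²[2,1] = (2)(-1) + (1)(2) + (1)(1) = 1
A²[2,2] = (2)(-1) + (1)(1) + (1)(-2) = -3
A²[2,3] = (2)(1) + (1)(1) + (1)(1) = 4
A²[3,1] = (1)(-1) + (-2)(2) + (1)(1) = -4
A²[3,2] = (1)(-1) + (-2)(1) + (1)(-2) = -5
A²[3,3] = (1)(1) + (-2)(1) + (1)(1) = 0
A² = 
  [  0,  -2,  -1]
  [  1,  -3,   4]
  [ -4,  -5,   0]

A^3 = A^2·A:
A^3[1,1] = (0)(-1) + (-2)(2) + (-1)(1) = -5
A^3[1,2] = (0)(-1) + (-2)(1) + (-1)(-2) = 0
A^3[1,3] = (0)(1) + (-2)(1) + (-1)(1) = -3
A^3[2,1] = (1)(-1) + (-3)(2) + (4)(1) = -3
A^3[2,2] = (1)(-1) + (-3)(1) + (4)(-2) = -12
A^3[2,3] = (1)(1) + (-3)(1) + (4)(1) = 2
A^3[3,1] = (-4)(-1) + (-5)(2) + (0)(1) = -6
A^3[3,2] = (-4)(-1) + (-5)(1) + (0)(-2) = -1
A^3[3,3] = (-4)(1) + (-5)(1) + (0)(1) = -9
A^3 = 
  [ -5,   0,  -3]
  [ -3, -12,   2]
  [ -6,  -1,  -9]

A^4 = A^3·A:
A^4[1,1] = (-5)(-1) + (0)(2) + (-3)(1) = 2
A^4[1,2] = (-5)(-1) + (0)(1) + (-3)(-2) = 11
A^4[1,3] = (-5)(1) + (0)(1) + (-3)(1) = -8
A^4[2,1] = (-3)(-1) + (-12)(2) + (2)(1) = -19
A^4[2,2] = (-3)(-1) + (-12)(1) + (2)(-2) = -13
A^4[2,3] = (-3)(1) + (-12)(1) + (2)(1) = -13
A^4[3,1] = (-6)(-1) + (-1)(2) + (-9)(1) = -5
A^4[3,2] = (-6)(-1) + (-1)(1) + (-9)(-2) = 23
A^4[3,3] = (-6)(1) + (-1)(1) + (-9)(1) = -16
A^4 = 
  [  2,  11,  -8]
  [-19, -13, -13]
  [ -5,  23, -16]

Therefore
A^4 = 
  [  2,  11,  -8]
  [-19, -13, -13]
  [ -5,  23, -16]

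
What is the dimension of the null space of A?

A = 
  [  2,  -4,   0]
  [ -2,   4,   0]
nullity(A) = 2

Row reduce:
R2 → R2 + (1)·R1
REF = 
  [  2,  -4,   0]
  [  0,   0,   0]
Pivot columns: 1 → 1 pivot.
rank(A) = 1, so nullity(A) = 3 - 1 = 2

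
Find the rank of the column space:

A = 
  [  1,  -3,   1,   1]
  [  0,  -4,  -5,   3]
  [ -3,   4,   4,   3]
Row reduce:
R3 → R3 + (3)·R1
R3 → R3 - (5/4)·R2
REF = 
  [   1,   -3,    1,    1]
  [   0,   -4,   -5,    3]
  [   0,    0, 53/4,  9/4]
Pivot columns: 1, 2, 3 → 3 pivots.
dim(Col(A)) = number of pivot columns = 3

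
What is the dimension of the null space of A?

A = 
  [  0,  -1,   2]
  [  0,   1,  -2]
nullity(A) = 2

Row reduce:
R2 → R2 + (1)·R1
REF = 
  [  0,  -1,   2]
  [  0,   0,   0]
Pivot columns: 2 → 1 pivot.
rank(A) = 1, so nullity(A) = 3 - 1 = 2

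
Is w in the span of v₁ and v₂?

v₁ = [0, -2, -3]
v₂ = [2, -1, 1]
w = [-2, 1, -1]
Yes

Form the augmented matrix and row-reduce:
[v₁|v₂|w] = 
  [  0,   2,  -2]
  [ -2,  -1,   1]
  [ -3,   1,  -1]
Swap R1 ↔ R2
R3 → R3 - (3/2)·R1
R3 → R3 - (5/4)·R2
REF = 
  [ -2,  -1,   1]
  [  0,   2,  -2]
  [  0,   0,   0]

No row of the form [0 0 | nonzero], so the system is consistent. Back-substitution gives c₁ = 0, c₂ = -1: w = (0)·v₁ + (-1)·v₂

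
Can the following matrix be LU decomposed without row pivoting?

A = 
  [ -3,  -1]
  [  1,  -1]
Yes.
A[1,1] = -3 ≠ 0, so Gaussian elimination proceeds without a row swap: multiplier ℓ₂₁ = (1)/(-3) = -1/3, and U[2,2] = -1 - (-1/3)(-1) = -4/3.
L = 
  [   1,    0]
  [-1/3,    1]
U = 
  [  -3,   -1]
  [   0, -4/3]
Check row 2 of LU: [(-1/3)(-3), (-1/3)(-1) + (-4/3)] = [1, -1] = row 2 of A ✓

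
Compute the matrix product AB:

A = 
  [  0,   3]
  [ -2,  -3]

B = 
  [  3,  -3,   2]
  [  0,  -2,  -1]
AB = 
  [  0,  -6,  -3]
  [ -6,  12,  -1]

A is 2×2 and B is 2×3, so AB is 2×3. Each entry is (row of A)·(column of B):
AB[1,1] = (0)(3) + (3)(0) = 0
AB[1,2] = (0)(-3) + (3)(-2) = -6
AB[1,3] = (0)(2) + (3)(-1) = -3
AB[2,1] = (-2)(3) + (-3)(0) = -6
AB[2,2] = (-2)(-3) + (-3)(-2) = 12
AB[2,3] = (-2)(2) + (-3)(-1) = -1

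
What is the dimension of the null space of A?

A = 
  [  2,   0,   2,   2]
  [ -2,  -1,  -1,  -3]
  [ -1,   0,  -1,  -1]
nullity(A) = 2

Row reduce:
R2 → R2 + (1)·R1
R3 → R3 + (1/2)·R1
REF = 
  [  2,   0,   2,   2]
  [  0,  -1,   1,  -1]
  [  0,   0,   0,   0]
Pivot columns: 1, 2 → 2 pivots.
rank(A) = 2, so nullity(A) = 4 - 2 = 2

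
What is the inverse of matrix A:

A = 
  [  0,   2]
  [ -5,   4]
det(A) = (0)(4) - (2)(-5) = 10
For a 2×2 matrix, A⁻¹ = (1/det(A)) · [[d, -b], [-c, a]]
    = (1/10) · [[4, -2], [5, 0]]

A⁻¹ = 
  [ 2/5, -1/5]
  [ 1/2,    0]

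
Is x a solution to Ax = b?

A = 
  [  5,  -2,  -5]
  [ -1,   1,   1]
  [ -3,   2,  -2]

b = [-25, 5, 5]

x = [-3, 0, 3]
No

Ax = [-30, 6, 3] ≠ b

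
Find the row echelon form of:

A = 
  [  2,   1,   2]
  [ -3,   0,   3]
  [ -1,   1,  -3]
Row operations:
R2 → R2 + (3/2)·R1
R3 → R3 + (1/2)·R1
R3 → R3 - (1)·R2

Resulting echelon form:
REF = 
  [  2,   1,   2]
  [  0, 3/2,   6]
  [  0,   0,  -8]

Rank = 3 (number of non-zero pivot rows).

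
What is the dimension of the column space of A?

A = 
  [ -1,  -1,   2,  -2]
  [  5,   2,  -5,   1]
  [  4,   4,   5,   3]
Row reduce:
R2 → R2 + (5)·R1
R3 → R3 + (4)·R1
REF = 
  [ -1,  -1,   2,  -2]
  [  0,  -3,   5,  -9]
  [  0,   0,  13,  -5]
Pivot columns: 1, 2, 3 → 3 pivots.
dim(Col(A)) = number of pivot columns = 3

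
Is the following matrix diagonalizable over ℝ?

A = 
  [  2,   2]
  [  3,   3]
Yes

tr(A) = 5, det(A) = 0
Characteristic polynomial: λ² - tr(A)λ + det(A) = λ² - 5λ
λ² - 5λ = λ(λ - 5)
Eigenvalues: 5, 0
λ=0: alg. mult. = 1, geom. mult. = 2 - rank(A - (0)I) = 2 - 1 = 1
λ=5: alg. mult. = 1, geom. mult. = 2 - rank(A - (5)I) = 2 - 1 = 1
Sum of geometric multiplicities equals n, so A has n independent eigenvectors.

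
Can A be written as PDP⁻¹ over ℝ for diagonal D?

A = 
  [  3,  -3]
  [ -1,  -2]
Yes

tr(A) = 1, det(A) = -9
Characteristic polynomial: λ² - tr(A)λ + det(A) = λ² - λ - 9
λ² - λ - 9 = 0  ⇒  λ = (1 ± √((-1)² - 4·(-9)))/2 = (1 ± √(37))/2
  = (1 + √37)/2,  (1 - √37)/2
Eigenvalues: (1 + √37)/2, (1 - √37)/2  (≈ 3.541, -2.541)
The two irrational eigenvalues are distinct (simple), so each has alg. mult. = geom. mult. = 1.
Sum of geometric multiplicities equals n, so A has n independent eigenvectors.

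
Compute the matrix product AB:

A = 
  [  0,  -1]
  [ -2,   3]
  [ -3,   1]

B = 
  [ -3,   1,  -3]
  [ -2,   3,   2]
A is 3×2 and B is 2×3, so AB is 3×3. Each entry is (row of A)·(column of B):
AB[1,1] = (0)(-3) + (-1)(-2) = 2
AB[1,2] = (0)(1) + (-1)(3) = -3
AB[1,3] = (0)(-3) + (-1)(2) = -2
AB[2,1] = (-2)(-3) + (3)(-2) = 0
AB[2,2] = (-2)(1) + (3)(3) = 7
AB[2,3] = (-2)(-3) + (3)(2) = 12
AB[3,1] = (-3)(-3) + (1)(-2) = 7
AB[3,2] = (-3)(1) + (1)(3) = 0
AB[3,3] = (-3)(-3) + (1)(2) = 11

AB = 
  [  2,  -3,  -2]
  [  0,   7,  12]
  [  7,   0,  11]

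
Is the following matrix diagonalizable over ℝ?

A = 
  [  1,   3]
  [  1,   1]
Yes

tr(A) = 2, det(A) = -2
Characteristic polynomial: λ² - tr(A)λ + det(A) = λ² - 2λ - 2
λ² - 2λ - 2 = 0  ⇒  λ = (2 ± √((-2)² - 4·(-2)))/2 = (2 ± √(12))/2
  = 1 + √3,  1 - √3
Eigenvalues: 1 + √3, 1 - √3  (≈ 2.732, -0.7321)
The two irrational eigenvalues are distinct (simple), so each has alg. mult. = geom. mult. = 1.
Sum of geometric multiplicities equals n, so A has n independent eigenvectors.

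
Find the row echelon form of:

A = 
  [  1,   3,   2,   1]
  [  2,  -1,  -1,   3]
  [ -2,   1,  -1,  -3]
Row operations:
R2 → R2 - (2)·R1
R3 → R3 + (2)·R1
R3 → R3 + (1)·R2

Resulting echelon form:
REF = 
  [  1,   3,   2,   1]
  [  0,  -7,  -5,   1]
  [  0,   0,  -2,   0]

Rank = 3 (number of non-zero pivot rows).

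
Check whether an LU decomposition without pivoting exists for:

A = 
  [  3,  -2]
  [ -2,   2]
Yes.
A[1,1] = 3 ≠ 0, so Gaussian elimination proceeds without a row swap: multiplier ℓ₂₁ = (-2)/(3) = -2/3, and U[2,2] = 2 - (-2/3)(-2) = 2/3.
L = 
  [   1,    0]
  [-2/3,    1]
U = 
  [  3,  -2]
  [  0, 2/3]
Check row 2 of LU: [(-2/3)(3), (-2/3)(-2) + (2/3)] = [-2, 2] = row 2 of A ✓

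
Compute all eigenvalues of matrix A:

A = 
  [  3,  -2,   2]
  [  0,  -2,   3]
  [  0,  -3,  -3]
Characteristic polynomial: det(λI - A) = λ³ + 2λ² - 45
Testing integer divisors of the constant term: p(3) = 0, so (λ - 3) is a factor:
p(λ) = (λ - 3)(λ² + 5λ + 15)
λ² + 5λ + 15 = 0  ⇒  λ = (-5 ± √((5)² - 4·(15)))/2 = (-5 ± √(-35))/2
  = (-5 + i√35)/2,  (-5 - i√35)/2

λ = 3, (-5 + i√35)/2, (-5 - i√35)/2  (≈ 3, -2.5 + 2.958i, -2.5 - 2.958i)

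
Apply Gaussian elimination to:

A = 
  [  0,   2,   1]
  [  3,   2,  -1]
Row operations:
Swap R1 ↔ R2

Resulting echelon form:
REF = 
  [  3,   2,  -1]
  [  0,   2,   1]

Rank = 2 (number of non-zero pivot rows).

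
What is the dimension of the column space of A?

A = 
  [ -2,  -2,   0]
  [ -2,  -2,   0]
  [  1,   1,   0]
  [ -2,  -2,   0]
dim(Col(A)) = 1

Row reduce:
R2 → R2 - (1)·R1
R3 → R3 + (1/2)·R1
R4 → R4 - (1)·R1
REF = 
  [ -2,  -2,   0]
  [  0,   0,   0]
  [  0,   0,   0]
  [  0,   0,   0]
Pivot columns: 1 → 1 pivot.
dim(Col(A)) = number of pivot columns = 1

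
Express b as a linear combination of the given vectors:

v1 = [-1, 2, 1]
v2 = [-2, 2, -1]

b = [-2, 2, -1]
c1 = 0, c2 = 1

b = 0·v1 + 1·v2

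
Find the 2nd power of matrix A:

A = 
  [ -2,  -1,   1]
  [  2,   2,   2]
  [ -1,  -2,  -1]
A² = A·A:
A²[1,1] = (-2)(-2) + (-1)(2) + (1)(-1) = 1
A²[1,2] = (-2)(-1) + (-1)(2) + (1)(-2) = -2
A²[1,3] = (-2)(1) + (-1)(2) + (1)(-1) = -5
A²[2,1] = (2)(-2) + (2)(2) + (2)(-1) = -2
A²[2,2] = (2)(-1) + (2)(2) + (2)(-2) = -2
A²[2,3] = (2)(1) + (2)(2) + (2)(-1) = 4
A²[3,1] = (-1)(-2) + (-2)(2) + (-1)(-1) = -1
A²[3,2] = (-1)(-1) + (-2)(2) + (-1)(-2) = -1
A²[3,3] = (-1)(1) + (-2)(2) + (-1)(-1) = -4
A² = 
  [  1,  -2,  -5]
  [ -2,  -2,   4]
  [ -1,  -1,  -4]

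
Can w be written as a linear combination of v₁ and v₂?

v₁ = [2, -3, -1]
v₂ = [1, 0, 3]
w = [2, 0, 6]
Yes

Form the augmented matrix and row-reduce:
[v₁|v₂|w] = 
  [  2,   1,   2]
  [ -3,   0,   0]
  [ -1,   3,   6]
R2 → R2 + (3/2)·R1
R3 → R3 + (1/2)·R1
R3 → R3 - (7/3)·R2
REF = 
  [  2,   1,   2]
  [  0, 3/2,   3]
  [  0,   0,   0]

No row of the form [0 0 | nonzero], so the system is consistent. Back-substitution gives c₁ = 0, c₂ = 2: w = (0)·v₁ + (2)·v₂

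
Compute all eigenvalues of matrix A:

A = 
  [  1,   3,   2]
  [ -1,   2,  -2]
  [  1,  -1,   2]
Characteristic polynomial: det(λI - A) = λ³ - 5λ² + 7λ
The constant term is 0, so λ = 0 is a root: p(λ) = λ(λ² - 5λ + 7)
λ² - 5λ + 7 = 0  ⇒  λ = (5 ± √((-5)² - 4·(7)))/2 = (5 ± √(-3))/2
  = (5 + i√3)/2,  (5 - i√3)/2

λ = 0, (5 + i√3)/2, (5 - i√3)/2  (≈ 0, 2.5 + 0.866i, 2.5 - 0.866i)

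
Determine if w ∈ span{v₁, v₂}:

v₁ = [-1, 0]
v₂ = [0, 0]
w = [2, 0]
Yes

Form the augmented matrix and row-reduce:
[v₁|v₂|w] = 
  [ -1,   0,   2]
  [  0,   0,   0]
(already in echelon form — no row operations needed)

No row of the form [0 0 | nonzero], so the system is consistent. Back-substitution gives c₁ = -2, c₂ = 0: w = (-2)·v₁ + (0)·v₂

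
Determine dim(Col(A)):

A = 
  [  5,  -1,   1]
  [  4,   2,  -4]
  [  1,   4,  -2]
dim(Col(A)) = 3

Row reduce:
R2 → R2 - (4/5)·R1
R3 → R3 - (1/5)·R1
R3 → R3 - (3/2)·R2
REF = 
  [    5,    -1,     1]
  [    0,  14/5, -24/5]
  [    0,     0,     5]
Pivot columns: 1, 2, 3 → 3 pivots.
dim(Col(A)) = number of pivot columns = 3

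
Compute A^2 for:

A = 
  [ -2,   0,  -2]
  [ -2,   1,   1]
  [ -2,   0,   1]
A² = A·A:
A²[1,1] = (-2)(-2) + (0)(-2) + (-2)(-2) = 8
A²[1,2] = (-2)(0) + (0)(1) + (-2)(0) = 0
A²[1,3] = (-2)(-2) + (0)(1) + (-2)(1) = 2
A²[2,1] = (-2)(-2) + (1)(-2) + (1)(-2) = 0
A²[2,2] = (-2)(0) + (1)(1) + (1)(0) = 1
A²[2,3] = (-2)(-2) + (1)(1) + (1)(1) = 6
A²[3,1] = (-2)(-2) + (0)(-2) + (1)(-2) = 2
A²[3,2] = (-2)(0) + (0)(1) + (1)(0) = 0
A²[3,3] = (-2)(-2) + (0)(1) + (1)(1) = 5
A² = 
  [  8,   0,   2]
  [  0,   1,   6]
  [  2,   0,   5]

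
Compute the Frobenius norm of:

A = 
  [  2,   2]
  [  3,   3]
||A||_F = 5.099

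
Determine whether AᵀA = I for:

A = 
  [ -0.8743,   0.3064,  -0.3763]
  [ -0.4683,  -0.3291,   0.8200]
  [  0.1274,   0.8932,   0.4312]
Yes

AᵀA = 
  [  0.9999,   0,  -0.0001]
  [  0,   1,   0]
  [ -0.0001,   0,   0.9999]
≈ I (equal to I up to the 4-dp rounding of the entries)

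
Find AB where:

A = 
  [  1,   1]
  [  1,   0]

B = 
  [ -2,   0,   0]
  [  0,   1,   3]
A is 2×2 and B is 2×3, so AB is 2×3. Each entry is (row of A)·(column of B):
AB[1,1] = (1)(-2) + (1)(0) = -2
AB[1,2] = (1)(0) + (1)(1) = 1
AB[1,3] = (1)(0) + (1)(3) = 3
AB[2,1] = (1)(-2) + (0)(0) = -2
AB[2,2] = (1)(0) + (0)(1) = 0
AB[2,3] = (1)(0) + (0)(3) = 0

AB = 
  [ -2,   1,   3]
  [ -2,   0,   0]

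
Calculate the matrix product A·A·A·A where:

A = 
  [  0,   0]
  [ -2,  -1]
A² = A·A:
A²[1,1] = (0)(0) + (0)(-2) = 0
A²[1,2] = (0)(0) + (0)(-1) = 0
A²[2,1] = (-2)(0) + (-1)(-2) = 2
A²[2,2] = (-2)(0) + (-1)(-1) = 1
A² = 
  [  0,   0]
  [  2,   1]

A^3 = A^2·A:
A^3[1,1] = (0)(0) + (0)(-2) = 0
A^3[1,2] = (0)(0) + (0)(-1) = 0
A^3[2,1] = (2)(0) + (1)(-2) = -2
A^3[2,2] = (2)(0) + (1)(-1) = -1
A^3 = 
  [  0,   0]
  [ -2,  -1]

A^4 = A^3·A:
A^4[1,1] = (0)(0) + (0)(-2) = 0
A^4[1,2] = (0)(0) + (0)(-1) = 0
A^4[2,1] = (-2)(0) + (-1)(-2) = 2
A^4[2,2] = (-2)(0) + (-1)(-1) = 1
A^4 = 
  [  0,   0]
  [  2,   1]

Therefore
A^4 = 
  [  0,   0]
  [  2,   1]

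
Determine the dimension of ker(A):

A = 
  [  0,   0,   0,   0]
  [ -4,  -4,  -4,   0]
nullity(A) = 3

Row reduce:
Swap R1 ↔ R2
REF = 
  [ -4,  -4,  -4,   0]
  [  0,   0,   0,   0]
Pivot columns: 1 → 1 pivot.
rank(A) = 1, so nullity(A) = 4 - 1 = 3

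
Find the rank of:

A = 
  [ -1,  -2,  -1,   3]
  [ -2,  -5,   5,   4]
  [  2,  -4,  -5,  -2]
Row reduce:
R2 → R2 - (2)·R1
R3 → R3 + (2)·R1
R3 → R3 - (8)·R2
REF = 
  [ -1,  -2,  -1,   3]
  [  0,  -1,   7,  -2]
  [  0,   0, -63,  20]
Pivot columns: 1, 2, 3 → 3 pivots.

rank(A) = 3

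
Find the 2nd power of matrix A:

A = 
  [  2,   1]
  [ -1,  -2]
A² = A·A:
A²[1,1] = (2)(2) + (1)(-1) = 3
A²[1,2] = (2)(1) + (1)(-2) = 0
A²[2,1] = (-1)(2) + (-2)(-1) = 0
A²[2,2] = (-1)(1) + (-2)(-2) = 3
A² = 
  [  3,   0]
  [  0,   3]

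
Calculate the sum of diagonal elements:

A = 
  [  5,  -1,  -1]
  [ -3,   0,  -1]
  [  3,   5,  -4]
1

tr(A) = 5 + 0 + -4 = 1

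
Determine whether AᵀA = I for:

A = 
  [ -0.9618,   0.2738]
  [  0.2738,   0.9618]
Yes

AᵀA = 
  [  1,   0]
  [  0,   1]
≈ I (equal to I up to the 4-dp rounding of the entries)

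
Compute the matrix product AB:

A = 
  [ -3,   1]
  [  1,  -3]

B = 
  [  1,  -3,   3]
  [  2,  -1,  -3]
AB = 
  [ -1,   8, -12]
  [ -5,   0,  12]

A is 2×2 and B is 2×3, so AB is 2×3. Each entry is (row of A)·(column of B):
AB[1,1] = (-3)(1) + (1)(2) = -1
AB[1,2] = (-3)(-3) + (1)(-1) = 8
AB[1,3] = (-3)(3) + (1)(-3) = -12
AB[2,1] = (1)(1) + (-3)(2) = -5
AB[2,2] = (1)(-3) + (-3)(-1) = 0
AB[2,3] = (1)(3) + (-3)(-3) = 12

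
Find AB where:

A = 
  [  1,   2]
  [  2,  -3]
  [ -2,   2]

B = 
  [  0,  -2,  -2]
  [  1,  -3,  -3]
AB = 
  [  2,  -8,  -8]
  [ -3,   5,   5]
  [  2,  -2,  -2]

A is 3×2 and B is 2×3, so AB is 3×3. Each entry is (row of A)·(column of B):
AB[1,1] = (1)(0) + (2)(1) = 2
AB[1,2] = (1)(-2) + (2)(-3) = -8
AB[1,3] = (1)(-2) + (2)(-3) = -8
AB[2,1] = (2)(0) + (-3)(1) = -3
AB[2,2] = (2)(-2) + (-3)(-3) = 5
AB[2,3] = (2)(-2) + (-3)(-3) = 5
AB[3,1] = (-2)(0) + (2)(1) = 2
AB[3,2] = (-2)(-2) + (2)(-3) = -2
AB[3,3] = (-2)(-2) + (2)(-3) = -2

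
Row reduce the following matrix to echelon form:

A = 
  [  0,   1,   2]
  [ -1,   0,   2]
Row operations:
Swap R1 ↔ R2

Resulting echelon form:
REF = 
  [ -1,   0,   2]
  [  0,   1,   2]

Rank = 2 (number of non-zero pivot rows).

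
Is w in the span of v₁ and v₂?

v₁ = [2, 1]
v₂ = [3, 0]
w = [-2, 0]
Yes

Form the augmented matrix and row-reduce:
[v₁|v₂|w] = 
  [  2,   3,  -2]
  [  1,   0,   0]
R2 → R2 - (1/2)·R1
REF = 
  [   2,    3,   -2]
  [   0, -3/2,    1]

No row of the form [0 0 | nonzero], so the system is consistent. Back-substitution gives c₁ = 0, c₂ = -2/3: w = (0)·v₁ + (-2/3)·v₂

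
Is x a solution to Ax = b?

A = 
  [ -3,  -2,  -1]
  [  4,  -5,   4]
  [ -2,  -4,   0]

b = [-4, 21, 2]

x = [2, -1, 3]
No

Ax = [-7, 25, 0] ≠ b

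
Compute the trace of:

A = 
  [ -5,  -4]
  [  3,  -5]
-10

tr(A) = -5 + -5 = -10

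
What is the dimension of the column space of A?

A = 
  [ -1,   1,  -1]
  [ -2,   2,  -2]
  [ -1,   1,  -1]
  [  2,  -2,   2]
dim(Col(A)) = 1

Row reduce:
R2 → R2 - (2)·R1
R3 → R3 - (1)·R1
R4 → R4 + (2)·R1
REF = 
  [ -1,   1,  -1]
  [  0,   0,   0]
  [  0,   0,   0]
  [  0,   0,   0]
Pivot columns: 1 → 1 pivot.
dim(Col(A)) = number of pivot columns = 1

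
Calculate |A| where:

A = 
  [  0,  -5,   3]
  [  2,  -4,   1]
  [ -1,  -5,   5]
13

Cofactor expansion along row 1:
det(A) = (0)·((-4)(5) - (1)(-5)) - (-5)·((2)(5) - (1)(-1)) + (3)·((2)(-5) - (-4)(-1))
  = (0)(-15) - (-5)(11) + (3)(-14)
  = 13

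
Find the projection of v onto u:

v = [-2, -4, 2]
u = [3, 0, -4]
proj_u(v) = [-42/25, 0, 56/25]

v·u = (-2)(3) + (-4)(0) + (2)(-4) = -14
u·u = (3)² + (0)² + (-4)² = 25
proj_u(v) = (v·u / u·u) × u = (-14/25) × u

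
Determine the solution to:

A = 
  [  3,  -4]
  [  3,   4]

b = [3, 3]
x = [1, 0]

Row reduce the augmented matrix [A|b]:
R2 → R2 - (1)·R1
REF = 
  [  3,  -4,   3]
  [  0,   8,   0]

Back-substitution:
x₂ = 0 / 8 = 0
x₁ = (3 - (-4)(0)) / 3 = 1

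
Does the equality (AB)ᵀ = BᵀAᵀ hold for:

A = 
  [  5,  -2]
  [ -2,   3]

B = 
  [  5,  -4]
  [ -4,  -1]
Yes

(AB)ᵀ = 
  [ 33, -22]
  [-18,   5]

BᵀAᵀ = 
  [ 33, -22]
  [-18,   5]

Both sides are equal — this is the standard identity (AB)ᵀ = BᵀAᵀ, which holds for all A, B.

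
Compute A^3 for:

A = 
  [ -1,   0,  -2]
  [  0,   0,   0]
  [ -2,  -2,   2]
A² = A·A:
A²[1,1] = (-1)(-1) + (0)(0) + (-2)(-2) = 5
A²[1,2] = (-1)(0) + (0)(0) + (-2)(-2) = 4
A²[1,3] = (-1)(-2) + (0)(0) + (-2)(2) = -2
A²[2,1] = (0)(-1) + (0)(0) + (0)(-2) = 0
A²[2,2] = (0)(0) + (0)(0) + (0)(-2) = 0
A²[2,3] = (0)(-2) + (0)(0) + (0)(2) = 0
A²[3,1] = (-2)(-1) + (-2)(0) + (2)(-2) = -2
A²[3,2] = (-2)(0) + (-2)(0) + (2)(-2) = -4
A²[3,3] = (-2)(-2) + (-2)(0) + (2)(2) = 8
A² = 
  [  5,   4,  -2]
  [  0,   0,   0]
  [ -2,  -4,   8]

A^3 = A^2·A:
A^3[1,1] = (5)(-1) + (4)(0) + (-2)(-2) = -1
A^3[1,2] = (5)(0) + (4)(0) + (-2)(-2) = 4
A^3[1,3] = (5)(-2) + (4)(0) + (-2)(2) = -14
A^3[2,1] = (0)(-1) + (0)(0) + (0)(-2) = 0
A^3[2,2] = (0)(0) + (0)(0) + (0)(-2) = 0
A^3[2,3] = (0)(-2) + (0)(0) + (0)(2) = 0
A^3[3,1] = (-2)(-1) + (-4)(0) + (8)(-2) = -14
A^3[3,2] = (-2)(0) + (-4)(0) + (8)(-2) = -16
A^3[3,3] = (-2)(-2) + (-4)(0) + (8)(2) = 20
A^3 = 
  [ -1,   4, -14]
  [  0,   0,   0]
  [-14, -16,  20]

Therefore
A^3 = 
  [ -1,   4, -14]
  [  0,   0,   0]
  [-14, -16,  20]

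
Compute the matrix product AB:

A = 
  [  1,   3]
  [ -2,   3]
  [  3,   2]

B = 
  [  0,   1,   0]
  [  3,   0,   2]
AB = 
  [  9,   1,   6]
  [  9,  -2,   6]
  [  6,   3,   4]

A is 3×2 and B is 2×3, so AB is 3×3. Each entry is (row of A)·(column of B):
AB[1,1] = (1)(0) + (3)(3) = 9
AB[1,2] = (1)(1) + (3)(0) = 1
AB[1,3] = (1)(0) + (3)(2) = 6
AB[2,1] = (-2)(0) + (3)(3) = 9
AB[2,2] = (-2)(1) + (3)(0) = -2
AB[2,3] = (-2)(0) + (3)(2) = 6
AB[3,1] = (3)(0) + (2)(3) = 6
AB[3,2] = (3)(1) + (2)(0) = 3
AB[3,3] = (3)(0) + (2)(2) = 4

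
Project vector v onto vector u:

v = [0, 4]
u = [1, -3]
proj_u(v) = [-6/5, 18/5]

v·u = (0)(1) + (4)(-3) = -12
u·u = (1)² + (-3)² = 10
proj_u(v) = (v·u / u·u) × u = (-12/10) × u = (-6/5) × u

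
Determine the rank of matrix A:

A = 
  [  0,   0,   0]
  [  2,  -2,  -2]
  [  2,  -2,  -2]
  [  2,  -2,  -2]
Row reduce:
Swap R1 ↔ R2
R3 → R3 - (1)·R1
R4 → R4 - (1)·R1
REF = 
  [  2,  -2,  -2]
  [  0,   0,   0]
  [  0,   0,   0]
  [  0,   0,   0]
Pivot columns: 1 → 1 pivot.

rank(A) = 1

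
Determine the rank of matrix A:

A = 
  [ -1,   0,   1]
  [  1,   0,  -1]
rank(A) = 1

Row reduce:
R2 → R2 + (1)·R1
REF = 
  [ -1,   0,   1]
  [  0,   0,   0]
Pivot columns: 1 → 1 pivot.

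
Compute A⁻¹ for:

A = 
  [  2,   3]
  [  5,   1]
det(A) = (2)(1) - (3)(5) = -13
For a 2×2 matrix, A⁻¹ = (1/det(A)) · [[d, -b], [-c, a]]
    = (-1/13) · [[1, -3], [-5, 2]]

A⁻¹ = 
  [-1/13,  3/13]
  [ 5/13, -2/13]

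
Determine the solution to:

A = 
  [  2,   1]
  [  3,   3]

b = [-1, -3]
Row reduce the augmented matrix [A|b]:
R2 → R2 - (3/2)·R1
REF = 
  [   2,    1,   -1]
  [   0,  3/2, -3/2]

Back-substitution:
x₂ = (-3/2) / (3/2) = -1
x₁ = (-1 - (1)(-1)) / 2 = 0

x = [0, -1]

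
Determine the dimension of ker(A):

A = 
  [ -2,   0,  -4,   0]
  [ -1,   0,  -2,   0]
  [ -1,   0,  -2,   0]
nullity(A) = 3

Row reduce:
R2 → R2 - (1/2)·R1
R3 → R3 - (1/2)·R1
REF = 
  [ -2,   0,  -4,   0]
  [  0,   0,   0,   0]
  [  0,   0,   0,   0]
Pivot columns: 1 → 1 pivot.
rank(A) = 1, so nullity(A) = 4 - 1 = 3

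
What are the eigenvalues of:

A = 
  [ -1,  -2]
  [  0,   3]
λ = 3, -1

tr(A) = 2, det(A) = -3
Characteristic polynomial: λ² - tr(A)λ + det(A) = λ² - 2λ - 3
λ² - 2λ - 3 = (λ + 1)(λ - 3)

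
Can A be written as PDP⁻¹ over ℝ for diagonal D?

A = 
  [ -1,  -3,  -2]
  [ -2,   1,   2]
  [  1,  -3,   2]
No

Characteristic polynomial: det(λI - A) = λ³ - 2λ² + λ + 36
By the rational root theorem any rational root is an integer dividing 36; none of those is a root, so p(λ) has no rational roots and hence (being an irreducible cubic) no repeated roots.
Discriminant of the cubic: Δ = -35136
Δ < 0 ⇒ one real eigenvalue and a complex-conjugate pair: λ ≈ 2.336 + 2.832i, 2.336 - 2.832i, -2.671
Has complex eigenvalues (not diagonalizable over ℝ).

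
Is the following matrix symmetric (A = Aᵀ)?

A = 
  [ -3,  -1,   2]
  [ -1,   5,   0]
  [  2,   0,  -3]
Yes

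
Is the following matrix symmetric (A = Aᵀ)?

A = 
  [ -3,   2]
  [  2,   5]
Yes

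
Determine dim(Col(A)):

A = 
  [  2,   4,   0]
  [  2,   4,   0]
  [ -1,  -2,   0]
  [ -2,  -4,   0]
Row reduce:
R2 → R2 - (1)·R1
R3 → R3 + (1/2)·R1
R4 → R4 + (1)·R1
REF = 
  [  2,   4,   0]
  [  0,   0,   0]
  [  0,   0,   0]
  [  0,   0,   0]
Pivot columns: 1 → 1 pivot.
dim(Col(A)) = number of pivot columns = 1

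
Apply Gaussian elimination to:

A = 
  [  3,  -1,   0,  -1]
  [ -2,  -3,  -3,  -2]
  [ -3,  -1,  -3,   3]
Row operations:
R2 → R2 + (2/3)·R1
R3 → R3 + (1)·R1
R3 → R3 - (6/11)·R2

Resulting echelon form:
REF = 
  [     3,     -1,      0,     -1]
  [     0,  -11/3,     -3,   -8/3]
  [     0,      0, -15/11,  38/11]

Rank = 3 (number of non-zero pivot rows).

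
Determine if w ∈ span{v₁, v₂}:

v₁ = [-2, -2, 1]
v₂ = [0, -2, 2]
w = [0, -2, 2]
Yes

Form the augmented matrix and row-reduce:
[v₁|v₂|w] = 
  [ -2,   0,   0]
  [ -2,  -2,  -2]
  [  1,   2,   2]
R2 → R2 - (1)·R1
R3 → R3 + (1/2)·R1
R3 → R3 + (1)·R2
REF = 
  [ -2,   0,   0]
  [  0,  -2,  -2]
  [  0,   0,   0]

No row of the form [0 0 | nonzero], so the system is consistent. Back-substitution gives c₁ = 0, c₂ = 1: w = (0)·v₁ + (1)·v₂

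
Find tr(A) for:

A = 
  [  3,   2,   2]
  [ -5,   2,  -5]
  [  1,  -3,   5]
10

tr(A) = 3 + 2 + 5 = 10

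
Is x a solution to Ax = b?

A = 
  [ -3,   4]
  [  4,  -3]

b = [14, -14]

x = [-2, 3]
No

Ax = [18, -17] ≠ b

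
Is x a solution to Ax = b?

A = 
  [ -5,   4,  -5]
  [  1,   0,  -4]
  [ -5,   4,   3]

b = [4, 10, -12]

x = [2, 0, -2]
No

Ax = [0, 10, -16] ≠ b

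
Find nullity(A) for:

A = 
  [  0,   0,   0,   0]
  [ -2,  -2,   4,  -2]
nullity(A) = 3

Row reduce:
Swap R1 ↔ R2
REF = 
  [ -2,  -2,   4,  -2]
  [  0,   0,   0,   0]
Pivot columns: 1 → 1 pivot.
rank(A) = 1, so nullity(A) = 4 - 1 = 3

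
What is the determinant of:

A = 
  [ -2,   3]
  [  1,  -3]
3

For a 2×2 matrix, det = ad - bc = (-2)(-3) - (3)(1) = 3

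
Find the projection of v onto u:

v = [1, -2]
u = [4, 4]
proj_u(v) = [-1/2, -1/2]

v·u = (1)(4) + (-2)(4) = -4
u·u = (4)² + (4)² = 32
proj_u(v) = (v·u / u·u) × u = (-4/32) × u = (-1/8) × u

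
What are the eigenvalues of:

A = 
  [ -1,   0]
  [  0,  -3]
λ = -1, -3

tr(A) = -4, det(A) = 3
Characteristic polynomial: λ² - tr(A)λ + det(A) = λ² + 4λ + 3
λ² + 4λ + 3 = (λ + 3)(λ + 1)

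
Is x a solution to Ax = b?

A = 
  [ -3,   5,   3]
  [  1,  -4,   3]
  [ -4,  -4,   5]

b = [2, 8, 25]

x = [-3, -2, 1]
Yes

Ax = [2, 8, 25] = b ✓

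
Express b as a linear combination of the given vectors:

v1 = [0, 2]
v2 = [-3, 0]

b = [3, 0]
c1 = 0, c2 = -1

b = 0·v1 + -1·v2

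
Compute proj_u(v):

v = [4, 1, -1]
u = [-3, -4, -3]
v·u = (4)(-3) + (1)(-4) + (-1)(-3) = -13
u·u = (-3)² + (-4)² + (-3)² = 34
proj_u(v) = (v·u / u·u) × u = (-13/34) × u

proj_u(v) = [39/34, 26/17, 39/34]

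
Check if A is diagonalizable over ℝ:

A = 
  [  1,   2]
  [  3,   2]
Yes

tr(A) = 3, det(A) = -4
Characteristic polynomial: λ² - tr(A)λ + det(A) = λ² - 3λ - 4
λ² - 3λ - 4 = (λ + 1)(λ - 4)
Eigenvalues: 4, -1
λ=-1: alg. mult. = 1, geom. mult. = 2 - rank(A - (-1)I) = 2 - 1 = 1
λ=4: alg. mult. = 1, geom. mult. = 2 - rank(A - (4)I) = 2 - 1 = 1
Sum of geometric multiplicities equals n, so A has n independent eigenvectors.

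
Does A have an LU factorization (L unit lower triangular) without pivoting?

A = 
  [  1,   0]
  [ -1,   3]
Yes.
A[1,1] = 1 ≠ 0, so Gaussian elimination proceeds without a row swap: multiplier ℓ₂₁ = (-1)/(1) = -1, and U[2,2] = 3 - (-1)(0) = 3.
L = 
  [  1,   0]
  [ -1,   1]
U = 
  [  1,   0]
  [  0,   3]
Check row 2 of LU: [(-1)(1), (-1)(0) + 3] = [-1, 3] = row 2 of A ✓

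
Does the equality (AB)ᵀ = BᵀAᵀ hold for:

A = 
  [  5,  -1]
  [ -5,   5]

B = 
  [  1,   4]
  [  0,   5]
Yes

(AB)ᵀ = 
  [  5,  -5]
  [ 15,   5]

BᵀAᵀ = 
  [  5,  -5]
  [ 15,   5]

Both sides are equal — this is the standard identity (AB)ᵀ = BᵀAᵀ, which holds for all A, B.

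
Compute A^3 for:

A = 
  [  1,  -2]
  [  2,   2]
A² = A·A:
A²[1,1] = (1)(1) + (-2)(2) = -3
A²[1,2] = (1)(-2) + (-2)(2) = -6
A²[2,1] = (2)(1) + (2)(2) = 6
A²[2,2] = (2)(-2) + (2)(2) = 0
A² = 
  [ -3,  -6]
  [  6,   0]

A^3 = A^2·A:
A^3[1,1] = (-3)(1) + (-6)(2) = -15
A^3[1,2] = (-3)(-2) + (-6)(2) = -6
A^3[2,1] = (6)(1) + (0)(2) = 6
A^3[2,2] = (6)(-2) + (0)(2) = -12
A^3 = 
  [-15,  -6]
  [  6, -12]

Therefore
A^3 = 
  [-15,  -6]
  [  6, -12]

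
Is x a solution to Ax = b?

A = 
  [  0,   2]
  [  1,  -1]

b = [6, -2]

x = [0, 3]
No

Ax = [6, -3] ≠ b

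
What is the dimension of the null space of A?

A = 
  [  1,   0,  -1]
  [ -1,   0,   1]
nullity(A) = 2

Row reduce:
R2 → R2 + (1)·R1
REF = 
  [  1,   0,  -1]
  [  0,   0,   0]
Pivot columns: 1 → 1 pivot.
rank(A) = 1, so nullity(A) = 3 - 1 = 2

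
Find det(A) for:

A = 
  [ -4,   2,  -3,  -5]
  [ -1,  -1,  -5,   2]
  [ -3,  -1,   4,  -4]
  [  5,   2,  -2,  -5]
-749

Cofactor expansion along row 1: det(A) = a₁₁M₁₁ - a₁₂M₁₂ + a₁₃M₁₃ - a₁₄M₁₄

M₁₁ = det[[-1, -5, 2]; [-1, 4, -4]; [2, -2, -5]]
  = (-1)·((4)(-5) - (-4)(-2)) - (-5)·((-1)(-5) - (-4)(2)) + (2)·((-1)(-2) - (4)(2))
  = (-1)(-28) - (-5)(13) + (2)(-6)
  = 81
M₁₂ = det[[-1, -5, 2]; [-3, 4, -4]; [5, -2, -5]]
  = (-1)·((4)(-5) - (-4)(-2)) - (-5)·((-3)(-5) - (-4)(5)) + (2)·((-3)(-2) - (4)(5))
  = (-1)(-28) - (-5)(35) + (2)(-14)
  = 175
M₁₃ = det[[-1, -1, 2]; [-3, -1, -4]; [5, 2, -5]]
  = (-1)·((-1)(-5) - (-4)(2)) - (-1)·((-3)(-5) - (-4)(5)) + (2)·((-3)(2) - (-1)(5))
  = (-1)(13) - (-1)(35) + (2)(-1)
  = 20
M₁₄ = det[[-1, -1, -5]; [-3, -1, 4]; [5, 2, -2]]
  = (-1)·((-1)(-2) - (4)(2)) - (-1)·((-3)(-2) - (4)(5)) + (-5)·((-3)(2) - (-1)(5))
  = (-1)(-6) - (-1)(-14) + (-5)(-1)
  = -3

det(A) = (-4)(81) - (2)(175) + (-3)(20) - (-5)(-3) = -749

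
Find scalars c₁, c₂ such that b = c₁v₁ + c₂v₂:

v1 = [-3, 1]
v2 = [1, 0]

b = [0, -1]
c1 = -1, c2 = -3

b = -1·v1 + -3·v2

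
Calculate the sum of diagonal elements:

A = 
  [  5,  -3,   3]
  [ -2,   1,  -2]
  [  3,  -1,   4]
10

tr(A) = 5 + 1 + 4 = 10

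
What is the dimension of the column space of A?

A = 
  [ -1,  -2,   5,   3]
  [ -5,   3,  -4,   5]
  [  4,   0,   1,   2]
Row reduce:
R2 → R2 - (5)·R1
R3 → R3 + (4)·R1
R3 → R3 + (8/13)·R2
REF = 
  [    -1,     -2,      5,      3]
  [     0,     13,    -29,    -10]
  [     0,      0,  41/13, 102/13]
Pivot columns: 1, 2, 3 → 3 pivots.
dim(Col(A)) = number of pivot columns = 3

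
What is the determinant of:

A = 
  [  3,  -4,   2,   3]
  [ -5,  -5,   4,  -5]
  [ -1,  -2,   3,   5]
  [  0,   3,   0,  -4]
Cofactor expansion along row 1: det(A) = a₁₁M₁₁ - a₁₂M₁₂ + a₁₃M₁₃ - a₁₄M₁₄

M₁₁ = det[[-5, 4, -5]; [-2, 3, 5]; [3, 0, -4]]
  = (-5)·((3)(-4) - (5)(0)) - (4)·((-2)(-4) - (5)(3)) + (-5)·((-2)(0) - (3)(3))
  = (-5)(-12) - (4)(-7) + (-5)(-9)
  = 133
M₁₂ = det[[-5, 4, -5]; [-1, 3, 5]; [0, 0, -4]]
  = (-5)·((3)(-4) - (5)(0)) - (4)·((-1)(-4) - (5)(0)) + (-5)·((-1)(0) - (3)(0))
  = (-5)(-12) - (4)(4) + (-5)(0)
  = 44
M₁₃ = det[[-5, -5, -5]; [-1, -2, 5]; [0, 3, -4]]
  = (-5)·((-2)(-4) - (5)(3)) - (-5)·((-1)(-4) - (5)(0)) + (-5)·((-1)(3) - (-2)(0))
  = (-5)(-7) - (-5)(4) + (-5)(-3)
  = 70
M₁₄ = det[[-5, -5, 4]; [-1, -2, 3]; [0, 3, 0]]
  = (-5)·((-2)(0) - (3)(3)) - (-5)·((-1)(0) - (3)(0)) + (4)·((-1)(3) - (-2)(0))
  = (-5)(-9) - (-5)(0) + (4)(-3)
  = 33

det(A) = (3)(133) - (-4)(44) + (2)(70) - (3)(33) = 616

det(A) = 616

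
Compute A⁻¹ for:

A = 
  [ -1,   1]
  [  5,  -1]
det(A) = (-1)(-1) - (1)(5) = -4
For a 2×2 matrix, A⁻¹ = (1/det(A)) · [[d, -b], [-c, a]]
    = (-1/4) · [[-1, -1], [-5, -1]]

A⁻¹ = 
  [1/4, 1/4]
  [5/4, 1/4]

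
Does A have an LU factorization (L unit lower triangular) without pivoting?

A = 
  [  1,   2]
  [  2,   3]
Yes.
A[1,1] = 1 ≠ 0, so Gaussian elimination proceeds without a row swap: multiplier ℓ₂₁ = (2)/(1) = 2, and U[2,2] = 3 - (2)(2) = -1.
L = 
  [  1,   0]
  [  2,   1]
U = 
  [  1,   2]
  [  0,  -1]
Check row 2 of LU: [(2)(1), (2)(2) + (-1)] = [2, 3] = row 2 of A ✓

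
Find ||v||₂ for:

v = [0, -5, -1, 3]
5.916

||v||₂ = √((0)² + (-5)² + (-1)² + (3)²) = √35 = 5.916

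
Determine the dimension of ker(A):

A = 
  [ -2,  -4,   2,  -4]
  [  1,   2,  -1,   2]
nullity(A) = 3

Row reduce:
R2 → R2 + (1/2)·R1
REF = 
  [ -2,  -4,   2,  -4]
  [  0,   0,   0,   0]
Pivot columns: 1 → 1 pivot.
rank(A) = 1, so nullity(A) = 4 - 1 = 3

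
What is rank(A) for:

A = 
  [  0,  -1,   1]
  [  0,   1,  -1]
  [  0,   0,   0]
Row reduce:
R2 → R2 + (1)·R1
REF = 
  [  0,  -1,   1]
  [  0,   0,   0]
  [  0,   0,   0]
Pivot columns: 2 → 1 pivot.

rank(A) = 1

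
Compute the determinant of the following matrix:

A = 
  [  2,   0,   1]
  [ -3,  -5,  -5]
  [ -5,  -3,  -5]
4

Cofactor expansion along row 1:
det(A) = (2)·((-5)(-5) - (-5)(-3)) - (0)·((-3)(-5) - (-5)(-5)) + (1)·((-3)(-3) - (-5)(-5))
  = (2)(10) - (0)(-10) + (1)(-16)
  = 4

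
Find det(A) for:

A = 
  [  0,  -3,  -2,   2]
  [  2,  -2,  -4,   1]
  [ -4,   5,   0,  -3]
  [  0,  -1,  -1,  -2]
Cofactor expansion along row 1: det(A) = a₁₁M₁₁ - a₁₂M₁₂ + a₁₃M₁₃ - a₁₄M₁₄

M₁₁ = det[[-2, -4, 1]; [5, 0, -3]; [-1, -1, -2]]
  = (-2)·((0)(-2) - (-3)(-1)) - (-4)·((5)(-2) - (-3)(-1)) + (1)·((5)(-1) - (0)(-1))
  = (-2)(-3) - (-4)(-13) + (1)(-5)
  = -51
M₁₂ = det[[2, -4, 1]; [-4, 0, -3]; [0, -1, -2]]
  = (2)·((0)(-2) - (-3)(-1)) - (-4)·((-4)(-2) - (-3)(0)) + (1)·((-4)(-1) - (0)(0))
  = (2)(-3) - (-4)(8) + (1)(4)
  = 30
M₁₃ = det[[2, -2, 1]; [-4, 5, -3]; [0, -1, -2]]
  = (2)·((5)(-2) - (-3)(-1)) - (-2)·((-4)(-2) - (-3)(0)) + (1)·((-4)(-1) - (5)(0))
  = (2)(-13) - (-2)(8) + (1)(4)
  = -6
M₁₄ = det[[2, -2, -4]; [-4, 5, 0]; [0, -1, -1]]
  = (2)·((5)(-1) - (0)(-1)) - (-2)·((-4)(-1) - (0)(0)) + (-4)·((-4)(-1) - (5)(0))
  = (2)(-5) - (-2)(4) + (-4)(4)
  = -18

det(A) = (0)(-51) - (-3)(30) + (-2)(-6) - (2)(-18) = 138

det(A) = 138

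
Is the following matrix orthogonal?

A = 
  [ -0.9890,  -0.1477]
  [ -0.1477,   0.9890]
Yes

AᵀA = 
  [  0.9999,   0]
  [  0,   0.9999]
≈ I (equal to I up to the 4-dp rounding of the entries)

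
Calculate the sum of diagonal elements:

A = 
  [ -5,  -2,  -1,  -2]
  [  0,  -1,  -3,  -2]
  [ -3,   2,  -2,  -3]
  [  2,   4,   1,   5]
-3

tr(A) = -5 + -1 + -2 + 5 = -3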